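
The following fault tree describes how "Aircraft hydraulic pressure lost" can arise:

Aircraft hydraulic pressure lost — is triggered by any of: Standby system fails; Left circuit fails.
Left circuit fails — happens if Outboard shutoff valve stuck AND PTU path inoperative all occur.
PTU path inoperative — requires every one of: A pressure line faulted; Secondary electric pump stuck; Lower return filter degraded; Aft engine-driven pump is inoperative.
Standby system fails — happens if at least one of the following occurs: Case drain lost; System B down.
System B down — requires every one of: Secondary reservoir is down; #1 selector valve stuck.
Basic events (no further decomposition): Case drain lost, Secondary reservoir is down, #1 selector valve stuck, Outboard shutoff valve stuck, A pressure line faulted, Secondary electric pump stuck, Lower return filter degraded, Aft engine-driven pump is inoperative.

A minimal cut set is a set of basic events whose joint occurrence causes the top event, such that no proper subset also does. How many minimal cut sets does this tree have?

3

System B down [AND]: one cut set from each child combined → 1 × 1 = 1 cut set(s).
Standby system fails [OR]: union of children's cut sets → 2 cut set(s).
PTU path inoperative [AND]: one cut set from each child combined → 1 × 1 × 1 × 1 = 1 cut set(s).
Left circuit fails [AND]: one cut set from each child combined → 1 × 1 = 1 cut set(s).
Aircraft hydraulic pressure lost [OR]: union of children's cut sets → 3 cut set(s).
Minimal cut sets: {Case drain lost}; {#1 selector valve stuck, Secondary reservoir is down}; {A pressure line faulted, Aft engine-driven pump is inoperative, Lower return filter degraded, Outboard shutoff valve stuck, Secondary electric pump stuck}.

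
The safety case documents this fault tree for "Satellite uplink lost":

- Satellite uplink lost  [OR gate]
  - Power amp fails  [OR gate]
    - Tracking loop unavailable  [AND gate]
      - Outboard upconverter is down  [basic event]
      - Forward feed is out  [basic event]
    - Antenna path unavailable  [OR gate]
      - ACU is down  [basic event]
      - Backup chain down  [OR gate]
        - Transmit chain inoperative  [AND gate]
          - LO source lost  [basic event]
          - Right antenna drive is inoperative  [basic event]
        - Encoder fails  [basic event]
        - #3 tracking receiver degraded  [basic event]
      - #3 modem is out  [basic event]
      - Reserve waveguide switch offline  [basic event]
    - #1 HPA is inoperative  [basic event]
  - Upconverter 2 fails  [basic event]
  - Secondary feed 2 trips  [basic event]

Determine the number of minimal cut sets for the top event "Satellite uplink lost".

10

Tracking loop unavailable [AND]: one cut set from each child combined → 1 × 1 = 1 cut set(s).
Transmit chain inoperative [AND]: one cut set from each child combined → 1 × 1 = 1 cut set(s).
Backup chain down [OR]: union of children's cut sets → 3 cut set(s).
Antenna path unavailable [OR]: union of children's cut sets → 6 cut set(s).
Power amp fails [OR]: union of children's cut sets → 8 cut set(s).
Satellite uplink lost [OR]: union of children's cut sets → 10 cut set(s).
Minimal cut sets: {Forward feed is out, Outboard upconverter is down}; {ACU is down}; {LO source lost, Right antenna drive is inoperative}; {Encoder fails}; {#3 tracking receiver degraded}; {#3 modem is out}; {Reserve waveguide switch offline}; {#1 HPA is inoperative}; {Upconverter 2 fails}; {Secondary feed 2 trips}.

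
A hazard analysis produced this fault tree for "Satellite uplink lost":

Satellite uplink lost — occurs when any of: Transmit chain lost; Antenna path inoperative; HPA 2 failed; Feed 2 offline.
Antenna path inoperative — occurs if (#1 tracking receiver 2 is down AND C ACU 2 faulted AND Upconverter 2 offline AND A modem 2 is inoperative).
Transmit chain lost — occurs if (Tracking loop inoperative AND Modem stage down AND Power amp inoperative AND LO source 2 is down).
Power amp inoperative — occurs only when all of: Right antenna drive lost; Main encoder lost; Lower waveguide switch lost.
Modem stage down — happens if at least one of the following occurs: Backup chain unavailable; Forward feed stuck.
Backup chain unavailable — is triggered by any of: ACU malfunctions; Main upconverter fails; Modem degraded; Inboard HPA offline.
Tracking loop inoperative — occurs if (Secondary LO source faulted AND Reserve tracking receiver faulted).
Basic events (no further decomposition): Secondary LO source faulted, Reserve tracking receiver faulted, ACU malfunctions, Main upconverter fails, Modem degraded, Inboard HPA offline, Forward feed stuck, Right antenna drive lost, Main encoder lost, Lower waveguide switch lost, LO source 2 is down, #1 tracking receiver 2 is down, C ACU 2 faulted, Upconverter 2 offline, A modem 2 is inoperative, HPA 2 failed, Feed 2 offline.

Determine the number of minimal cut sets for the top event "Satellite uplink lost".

8

Tracking loop inoperative [AND]: one cut set from each child combined → 1 × 1 = 1 cut set(s).
Backup chain unavailable [OR]: union of children's cut sets → 4 cut set(s).
Modem stage down [OR]: union of children's cut sets → 5 cut set(s).
Power amp inoperative [AND]: one cut set from each child combined → 1 × 1 × 1 = 1 cut set(s).
Transmit chain lost [AND]: one cut set from each child combined → 1 × 5 × 1 × 1 = 5 cut set(s).
Antenna path inoperative [AND]: one cut set from each child combined → 1 × 1 × 1 × 1 = 1 cut set(s).
Satellite uplink lost [OR]: union of children's cut sets → 8 cut set(s).
Minimal cut sets: {ACU malfunctions, LO source 2 is down, Lower waveguide switch lost, Main encoder lost, Reserve tracking receiver faulted, Right antenna drive lost, Secondary LO source faulted}; {LO source 2 is down, Lower waveguide switch lost, Main encoder lost, Main upconverter fails, Reserve tracking receiver faulted, Right antenna drive lost, Secondary LO source faulted}; {LO source 2 is down, Lower waveguide switch lost, Main encoder lost, Modem degraded, Reserve tracking receiver faulted, Right antenna drive lost, Secondary LO source faulted}; {Inboard HPA offline, LO source 2 is down, Lower waveguide switch lost, Main encoder lost, Reserve tracking receiver faulted, Right antenna drive lost, Secondary LO source faulted}; {Forward feed stuck, LO source 2 is down, Lower waveguide switch lost, Main encoder lost, Reserve tracking receiver faulted, Right antenna drive lost, Secondary LO source faulted}; {#1 tracking receiver 2 is down, A modem 2 is inoperative, C ACU 2 faulted, Upconverter 2 offline}; {HPA 2 failed}; {Feed 2 offline}.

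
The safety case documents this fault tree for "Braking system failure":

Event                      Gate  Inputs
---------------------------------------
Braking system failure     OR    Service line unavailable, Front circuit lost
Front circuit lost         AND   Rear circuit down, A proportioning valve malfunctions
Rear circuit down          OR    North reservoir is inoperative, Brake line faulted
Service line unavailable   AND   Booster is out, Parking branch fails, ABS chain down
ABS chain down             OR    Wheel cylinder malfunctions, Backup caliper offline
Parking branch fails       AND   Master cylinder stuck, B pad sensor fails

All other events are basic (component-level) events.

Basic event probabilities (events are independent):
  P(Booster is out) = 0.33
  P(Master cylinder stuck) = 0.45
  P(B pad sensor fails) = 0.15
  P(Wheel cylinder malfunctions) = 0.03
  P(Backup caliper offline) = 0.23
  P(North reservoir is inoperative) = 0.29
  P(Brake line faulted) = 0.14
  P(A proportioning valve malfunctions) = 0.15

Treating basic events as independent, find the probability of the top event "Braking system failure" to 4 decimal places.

0.0637

P(Parking branch fails) [AND] = 0.45 × 0.15 = 0.067500
P(ABS chain down) [OR] = 1 − (1−0.03) × (1−0.23) = 0.253100
P(Service line unavailable) [AND] = 0.33 × 0.067500 × 0.253100 = 0.005638
P(Rear circuit down) [OR] = 1 − (1−0.29) × (1−0.14) = 0.389400
P(Front circuit lost) [AND] = 0.389400 × 0.15 = 0.058410
P(Braking system failure) [OR] = 1 − (1−0.005638) × (1−0.058410) = 0.063719
Rounded to 4 decimal places: P(Braking system failure) ≈ 0.0637.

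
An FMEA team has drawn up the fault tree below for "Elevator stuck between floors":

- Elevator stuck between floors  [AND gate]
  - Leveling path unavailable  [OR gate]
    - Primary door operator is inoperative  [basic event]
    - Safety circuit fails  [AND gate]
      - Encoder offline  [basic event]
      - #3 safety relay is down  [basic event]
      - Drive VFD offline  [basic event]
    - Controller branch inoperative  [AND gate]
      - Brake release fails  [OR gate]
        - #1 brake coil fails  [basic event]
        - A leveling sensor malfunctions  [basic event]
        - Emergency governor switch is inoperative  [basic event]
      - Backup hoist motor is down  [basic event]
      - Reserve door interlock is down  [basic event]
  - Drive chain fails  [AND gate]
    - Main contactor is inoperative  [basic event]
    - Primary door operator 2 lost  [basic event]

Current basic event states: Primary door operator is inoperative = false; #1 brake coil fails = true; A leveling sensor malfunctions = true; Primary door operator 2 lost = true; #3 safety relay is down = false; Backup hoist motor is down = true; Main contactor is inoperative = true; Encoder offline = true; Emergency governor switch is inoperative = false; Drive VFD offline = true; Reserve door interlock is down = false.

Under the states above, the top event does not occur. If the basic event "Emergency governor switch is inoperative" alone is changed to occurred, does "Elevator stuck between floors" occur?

No

Counterfactual: set "Emergency governor switch is inoperative" to occurred.
Safety circuit fails [AND]: Encoder offline=occurs, #3 safety relay is down=not, Drive VFD offline=occurs → not all inputs occur → does not occur.
Brake release fails [OR]: #1 brake coil fails=occurs, A leveling sensor malfunctions=occurs, Emergency governor switch is inoperative=occurs → at least one input occurs → occurs.
Controller branch inoperative [AND]: Brake release fails=occurs, Backup hoist motor is down=occurs, Reserve door interlock is down=not → not all inputs occur → does not occur.
Leveling path unavailable [OR]: Primary door operator is inoperative=not, Safety circuit fails=not, Controller branch inoperative=not → no input occurs → does not occur.
Drive chain fails [AND]: Main contactor is inoperative=occurs, Primary door operator 2 lost=occurs → all inputs occur → occurs.
Elevator stuck between floors [AND]: Leveling path unavailable=not, Drive chain fails=occurs → not all inputs occur → does not occur.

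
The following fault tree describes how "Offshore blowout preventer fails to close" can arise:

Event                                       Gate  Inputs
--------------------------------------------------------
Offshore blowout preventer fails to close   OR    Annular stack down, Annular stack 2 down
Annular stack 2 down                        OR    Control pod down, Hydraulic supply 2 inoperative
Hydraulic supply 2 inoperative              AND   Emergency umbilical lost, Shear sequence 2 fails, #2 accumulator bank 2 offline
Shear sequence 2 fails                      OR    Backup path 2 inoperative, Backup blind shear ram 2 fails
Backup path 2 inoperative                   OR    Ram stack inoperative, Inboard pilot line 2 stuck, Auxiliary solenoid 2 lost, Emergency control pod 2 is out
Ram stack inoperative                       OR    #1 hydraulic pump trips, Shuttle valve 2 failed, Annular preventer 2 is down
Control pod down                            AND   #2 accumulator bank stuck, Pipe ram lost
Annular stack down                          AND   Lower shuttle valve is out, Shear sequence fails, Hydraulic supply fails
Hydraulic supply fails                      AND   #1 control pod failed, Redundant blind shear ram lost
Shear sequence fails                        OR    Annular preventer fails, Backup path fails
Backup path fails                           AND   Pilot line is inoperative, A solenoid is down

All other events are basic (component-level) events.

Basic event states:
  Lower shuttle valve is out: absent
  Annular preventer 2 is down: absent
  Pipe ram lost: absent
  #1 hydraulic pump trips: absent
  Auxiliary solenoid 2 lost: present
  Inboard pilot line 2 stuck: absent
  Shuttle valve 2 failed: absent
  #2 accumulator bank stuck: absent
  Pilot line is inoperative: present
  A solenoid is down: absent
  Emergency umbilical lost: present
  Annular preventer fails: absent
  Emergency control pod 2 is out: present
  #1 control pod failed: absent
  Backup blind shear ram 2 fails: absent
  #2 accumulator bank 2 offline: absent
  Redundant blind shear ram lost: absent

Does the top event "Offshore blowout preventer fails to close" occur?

Backup path fails [AND]: Pilot line is inoperative=occurs, A solenoid is down=not → not all inputs occur → does not occur.
Shear sequence fails [OR]: Annular preventer fails=not, Backup path fails=not → no input occurs → does not occur.
Hydraulic supply fails [AND]: #1 control pod failed=not, Redundant blind shear ram lost=not → not all inputs occur → does not occur.
Annular stack down [AND]: Lower shuttle valve is out=not, Shear sequence fails=not, Hydraulic supply fails=not → not all inputs occur → does not occur.
Control pod down [AND]: #2 accumulator bank stuck=not, Pipe ram lost=not → not all inputs occur → does not occur.
Ram stack inoperative [OR]: #1 hydraulic pump trips=not, Shuttle valve 2 failed=not, Annular preventer 2 is down=not → no input occurs → does not occur.
Backup path 2 inoperative [OR]: Ram stack inoperative=not, Inboard pilot line 2 stuck=not, Auxiliary solenoid 2 lost=occurs, Emergency control pod 2 is out=occurs → at least one input occurs → occurs.
Shear sequence 2 fails [OR]: Backup path 2 inoperative=occurs, Backup blind shear ram 2 fails=not → at least one input occurs → occurs.
Hydraulic supply 2 inoperative [AND]: Emergency umbilical lost=occurs, Shear sequence 2 fails=occurs, #2 accumulator bank 2 offline=not → not all inputs occur → does not occur.
Annular stack 2 down [OR]: Control pod down=not, Hydraulic supply 2 inoperative=not → no input occurs → does not occur.
Offshore blowout preventer fails to close [OR]: Annular stack down=not, Annular stack 2 down=not → no input occurs → does not occur.

No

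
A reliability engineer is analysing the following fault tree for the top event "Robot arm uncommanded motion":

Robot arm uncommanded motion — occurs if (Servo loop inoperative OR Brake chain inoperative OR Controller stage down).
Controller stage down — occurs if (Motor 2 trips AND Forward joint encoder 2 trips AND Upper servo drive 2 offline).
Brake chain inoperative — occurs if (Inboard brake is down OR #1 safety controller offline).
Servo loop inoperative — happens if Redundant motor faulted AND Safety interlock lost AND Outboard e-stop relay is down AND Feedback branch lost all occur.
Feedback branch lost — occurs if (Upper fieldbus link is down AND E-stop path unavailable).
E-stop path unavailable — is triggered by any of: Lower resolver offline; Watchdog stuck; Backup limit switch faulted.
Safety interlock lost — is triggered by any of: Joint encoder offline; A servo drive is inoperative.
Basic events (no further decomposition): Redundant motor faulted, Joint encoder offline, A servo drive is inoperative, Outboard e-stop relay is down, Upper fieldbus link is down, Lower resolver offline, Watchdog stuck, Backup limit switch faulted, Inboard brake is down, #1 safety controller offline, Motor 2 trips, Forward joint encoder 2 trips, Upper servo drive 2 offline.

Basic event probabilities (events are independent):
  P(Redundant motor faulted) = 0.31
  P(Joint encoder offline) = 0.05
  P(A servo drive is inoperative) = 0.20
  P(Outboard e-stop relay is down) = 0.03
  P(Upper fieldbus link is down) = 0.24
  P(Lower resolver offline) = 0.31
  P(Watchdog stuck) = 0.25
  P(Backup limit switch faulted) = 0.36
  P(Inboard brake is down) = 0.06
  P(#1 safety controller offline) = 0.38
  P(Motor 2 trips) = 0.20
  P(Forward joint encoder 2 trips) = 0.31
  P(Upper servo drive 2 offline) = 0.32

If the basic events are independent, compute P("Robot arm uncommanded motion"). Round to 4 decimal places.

0.4290

P(Safety interlock lost) [OR] = 1 − (1−0.05) × (1−0.20) = 0.240000
P(E-stop path unavailable) [OR] = 1 − (1−0.31) × (1−0.25) × (1−0.36) = 0.668800
P(Feedback branch lost) [AND] = 0.24 × 0.668800 = 0.160512
P(Servo loop inoperative) [AND] = 0.31 × 0.240000 × 0.03 × 0.160512 = 0.000358
P(Brake chain inoperative) [OR] = 1 − (1−0.06) × (1−0.38) = 0.417200
P(Controller stage down) [AND] = 0.20 × 0.31 × 0.32 = 0.019840
P(Robot arm uncommanded motion) [OR] = 1 − (1−0.000358) × (1−0.417200) × (1−0.019840) = 0.428967
Rounded to 4 decimal places: P(Robot arm uncommanded motion) ≈ 0.4290.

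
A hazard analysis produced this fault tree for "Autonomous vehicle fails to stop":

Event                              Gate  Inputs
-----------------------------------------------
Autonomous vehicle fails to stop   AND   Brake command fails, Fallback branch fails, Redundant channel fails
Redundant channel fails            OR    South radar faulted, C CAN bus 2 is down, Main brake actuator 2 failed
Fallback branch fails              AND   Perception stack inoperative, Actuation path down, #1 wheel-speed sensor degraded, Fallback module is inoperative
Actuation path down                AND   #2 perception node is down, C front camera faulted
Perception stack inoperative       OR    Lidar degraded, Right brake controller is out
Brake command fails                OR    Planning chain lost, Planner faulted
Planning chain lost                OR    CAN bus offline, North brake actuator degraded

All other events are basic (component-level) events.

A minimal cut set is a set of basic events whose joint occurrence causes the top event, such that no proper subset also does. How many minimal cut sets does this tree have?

Planning chain lost [OR]: union of children's cut sets → 2 cut set(s).
Brake command fails [OR]: union of children's cut sets → 3 cut set(s).
Perception stack inoperative [OR]: union of children's cut sets → 2 cut set(s).
Actuation path down [AND]: one cut set from each child combined → 1 × 1 = 1 cut set(s).
Fallback branch fails [AND]: one cut set from each child combined → 2 × 1 × 1 × 1 = 2 cut set(s).
Redundant channel fails [OR]: union of children's cut sets → 3 cut set(s).
Autonomous vehicle fails to stop [AND]: one cut set from each child combined → 3 × 2 × 3 = 18 cut set(s).

18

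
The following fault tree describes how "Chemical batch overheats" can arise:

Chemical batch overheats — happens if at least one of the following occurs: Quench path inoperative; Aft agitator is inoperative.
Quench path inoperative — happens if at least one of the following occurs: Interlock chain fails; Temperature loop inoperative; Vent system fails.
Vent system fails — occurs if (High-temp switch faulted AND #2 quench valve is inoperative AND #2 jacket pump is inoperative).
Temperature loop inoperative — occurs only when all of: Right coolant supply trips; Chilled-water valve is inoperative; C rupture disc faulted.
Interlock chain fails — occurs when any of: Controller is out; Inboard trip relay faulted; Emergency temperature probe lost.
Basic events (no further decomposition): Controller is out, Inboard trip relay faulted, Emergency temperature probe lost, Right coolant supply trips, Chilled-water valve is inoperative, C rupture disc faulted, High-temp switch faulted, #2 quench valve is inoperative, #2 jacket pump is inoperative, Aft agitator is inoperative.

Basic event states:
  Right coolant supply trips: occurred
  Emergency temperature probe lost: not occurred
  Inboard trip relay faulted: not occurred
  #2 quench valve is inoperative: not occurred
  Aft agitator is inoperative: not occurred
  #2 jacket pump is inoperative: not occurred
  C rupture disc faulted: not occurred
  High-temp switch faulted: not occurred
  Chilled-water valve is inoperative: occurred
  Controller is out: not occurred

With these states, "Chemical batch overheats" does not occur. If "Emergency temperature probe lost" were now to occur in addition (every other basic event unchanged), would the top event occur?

Yes

Counterfactual: set "Emergency temperature probe lost" to occurred.
Interlock chain fails [OR]: Controller is out=not, Inboard trip relay faulted=not, Emergency temperature probe lost=occurs → at least one input occurs → occurs.
Temperature loop inoperative [AND]: Right coolant supply trips=occurs, Chilled-water valve is inoperative=occurs, C rupture disc faulted=not → not all inputs occur → does not occur.
Vent system fails [AND]: High-temp switch faulted=not, #2 quench valve is inoperative=not, #2 jacket pump is inoperative=not → not all inputs occur → does not occur.
Quench path inoperative [OR]: Interlock chain fails=occurs, Temperature loop inoperative=not, Vent system fails=not → at least one input occurs → occurs.
Chemical batch overheats [OR]: Quench path inoperative=occurs, Aft agitator is inoperative=not → at least one input occurs → occurs.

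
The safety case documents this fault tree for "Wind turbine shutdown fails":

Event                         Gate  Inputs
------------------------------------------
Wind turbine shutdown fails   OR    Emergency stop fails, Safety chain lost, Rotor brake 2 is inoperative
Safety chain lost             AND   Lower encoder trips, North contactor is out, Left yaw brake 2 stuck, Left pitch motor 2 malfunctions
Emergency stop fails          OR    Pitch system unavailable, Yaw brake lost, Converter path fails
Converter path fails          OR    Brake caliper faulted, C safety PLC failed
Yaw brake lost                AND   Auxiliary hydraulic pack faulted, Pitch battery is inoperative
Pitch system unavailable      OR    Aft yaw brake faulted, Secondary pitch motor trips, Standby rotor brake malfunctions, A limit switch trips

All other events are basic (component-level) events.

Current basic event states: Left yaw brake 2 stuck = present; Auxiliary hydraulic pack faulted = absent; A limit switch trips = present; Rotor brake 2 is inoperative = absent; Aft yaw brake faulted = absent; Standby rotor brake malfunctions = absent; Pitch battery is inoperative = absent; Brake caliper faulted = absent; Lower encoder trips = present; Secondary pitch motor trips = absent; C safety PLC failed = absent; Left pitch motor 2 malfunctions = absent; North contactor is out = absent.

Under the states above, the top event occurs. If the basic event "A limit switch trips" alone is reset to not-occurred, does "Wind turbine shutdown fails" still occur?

No

Counterfactual: set "A limit switch trips" to not occurred.
Pitch system unavailable [OR]: Aft yaw brake faulted=not, Secondary pitch motor trips=not, Standby rotor brake malfunctions=not, A limit switch trips=not → no input occurs → does not occur.
Yaw brake lost [AND]: Auxiliary hydraulic pack faulted=not, Pitch battery is inoperative=not → not all inputs occur → does not occur.
Converter path fails [OR]: Brake caliper faulted=not, C safety PLC failed=not → no input occurs → does not occur.
Emergency stop fails [OR]: Pitch system unavailable=not, Yaw brake lost=not, Converter path fails=not → no input occurs → does not occur.
Safety chain lost [AND]: Lower encoder trips=occurs, North contactor is out=not, Left yaw brake 2 stuck=occurs, Left pitch motor 2 malfunctions=not → not all inputs occur → does not occur.
Wind turbine shutdown fails [OR]: Emergency stop fails=not, Safety chain lost=not, Rotor brake 2 is inoperative=not → no input occurs → does not occur.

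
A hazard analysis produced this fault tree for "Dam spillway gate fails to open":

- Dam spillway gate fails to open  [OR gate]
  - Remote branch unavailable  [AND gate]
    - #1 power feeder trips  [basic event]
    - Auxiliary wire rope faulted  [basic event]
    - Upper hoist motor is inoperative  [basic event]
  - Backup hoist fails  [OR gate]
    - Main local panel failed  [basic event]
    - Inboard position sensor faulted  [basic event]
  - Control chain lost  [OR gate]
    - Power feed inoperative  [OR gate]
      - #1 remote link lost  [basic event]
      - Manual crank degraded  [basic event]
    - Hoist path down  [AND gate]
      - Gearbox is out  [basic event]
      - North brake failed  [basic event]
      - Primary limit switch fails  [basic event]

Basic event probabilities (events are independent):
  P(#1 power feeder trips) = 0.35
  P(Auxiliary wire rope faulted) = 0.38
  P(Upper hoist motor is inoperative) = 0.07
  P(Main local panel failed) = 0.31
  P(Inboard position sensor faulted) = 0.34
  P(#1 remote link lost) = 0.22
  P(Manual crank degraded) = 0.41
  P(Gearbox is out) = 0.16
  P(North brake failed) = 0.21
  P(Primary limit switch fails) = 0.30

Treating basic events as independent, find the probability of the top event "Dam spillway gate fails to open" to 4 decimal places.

0.7945

P(Remote branch unavailable) [AND] = 0.35 × 0.38 × 0.07 = 0.009310
P(Backup hoist fails) [OR] = 1 − (1−0.31) × (1−0.34) = 0.544600
P(Power feed inoperative) [OR] = 1 − (1−0.22) × (1−0.41) = 0.539800
P(Hoist path down) [AND] = 0.16 × 0.21 × 0.30 = 0.010080
P(Control chain lost) [OR] = 1 − (1−0.539800) × (1−0.010080) = 0.544439
P(Dam spillway gate fails to open) [OR] = 1 − (1−0.009310) × (1−0.544600) × (1−0.544439) = 0.794469
Rounded to 4 decimal places: P(Dam spillway gate fails to open) ≈ 0.7945.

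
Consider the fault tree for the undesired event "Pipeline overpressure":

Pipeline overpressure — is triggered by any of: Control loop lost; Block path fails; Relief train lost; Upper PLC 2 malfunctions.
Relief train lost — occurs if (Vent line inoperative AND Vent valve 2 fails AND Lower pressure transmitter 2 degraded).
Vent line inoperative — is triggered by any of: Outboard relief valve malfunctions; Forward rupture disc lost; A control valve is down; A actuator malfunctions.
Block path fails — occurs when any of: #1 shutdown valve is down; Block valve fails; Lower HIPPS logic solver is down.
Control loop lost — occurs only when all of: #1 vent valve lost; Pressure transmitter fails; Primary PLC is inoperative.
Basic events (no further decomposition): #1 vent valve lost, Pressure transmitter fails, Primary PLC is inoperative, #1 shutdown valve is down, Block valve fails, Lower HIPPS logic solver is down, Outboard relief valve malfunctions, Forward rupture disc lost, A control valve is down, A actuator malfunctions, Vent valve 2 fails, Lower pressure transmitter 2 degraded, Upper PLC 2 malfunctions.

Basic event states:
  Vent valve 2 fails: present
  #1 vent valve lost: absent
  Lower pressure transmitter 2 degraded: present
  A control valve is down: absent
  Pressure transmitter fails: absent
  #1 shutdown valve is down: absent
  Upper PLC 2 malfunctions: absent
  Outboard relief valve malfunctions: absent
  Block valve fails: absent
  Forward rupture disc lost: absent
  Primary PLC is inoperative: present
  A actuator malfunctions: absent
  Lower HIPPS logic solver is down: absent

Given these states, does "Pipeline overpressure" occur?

Control loop lost [AND]: #1 vent valve lost=not, Pressure transmitter fails=not, Primary PLC is inoperative=occurs → not all inputs occur → does not occur.
Block path fails [OR]: #1 shutdown valve is down=not, Block valve fails=not, Lower HIPPS logic solver is down=not → no input occurs → does not occur.
Vent line inoperative [OR]: Outboard relief valve malfunctions=not, Forward rupture disc lost=not, A control valve is down=not, A actuator malfunctions=not → no input occurs → does not occur.
Relief train lost [AND]: Vent line inoperative=not, Vent valve 2 fails=occurs, Lower pressure transmitter 2 degraded=occurs → not all inputs occur → does not occur.
Pipeline overpressure [OR]: Control loop lost=not, Block path fails=not, Relief train lost=not, Upper PLC 2 malfunctions=not → no input occurs → does not occur.

No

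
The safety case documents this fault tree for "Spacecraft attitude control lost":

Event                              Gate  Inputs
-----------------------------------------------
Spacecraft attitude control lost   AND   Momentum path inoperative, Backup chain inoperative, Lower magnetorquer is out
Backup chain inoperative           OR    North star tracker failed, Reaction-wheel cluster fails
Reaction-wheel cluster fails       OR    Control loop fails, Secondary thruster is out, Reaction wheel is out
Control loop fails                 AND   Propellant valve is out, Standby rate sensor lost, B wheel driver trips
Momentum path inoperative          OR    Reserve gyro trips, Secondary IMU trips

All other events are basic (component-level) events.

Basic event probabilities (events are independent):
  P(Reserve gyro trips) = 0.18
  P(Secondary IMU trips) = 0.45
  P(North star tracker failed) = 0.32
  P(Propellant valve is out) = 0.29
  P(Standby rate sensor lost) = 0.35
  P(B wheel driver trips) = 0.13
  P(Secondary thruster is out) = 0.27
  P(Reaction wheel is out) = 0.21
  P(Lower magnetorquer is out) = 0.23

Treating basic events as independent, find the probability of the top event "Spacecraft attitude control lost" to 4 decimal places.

0.0774

P(Momentum path inoperative) [OR] = 1 − (1−0.18) × (1−0.45) = 0.549000
P(Control loop fails) [AND] = 0.29 × 0.35 × 0.13 = 0.013195
P(Reaction-wheel cluster fails) [OR] = 1 − (1−0.013195) × (1−0.27) × (1−0.21) = 0.430910
P(Backup chain inoperative) [OR] = 1 − (1−0.32) × (1−0.430910) = 0.613019
P(Spacecraft attitude control lost) [AND] = 0.549000 × 0.613019 × 0.23 = 0.077406
Rounded to 4 decimal places: P(Spacecraft attitude control lost) ≈ 0.0774.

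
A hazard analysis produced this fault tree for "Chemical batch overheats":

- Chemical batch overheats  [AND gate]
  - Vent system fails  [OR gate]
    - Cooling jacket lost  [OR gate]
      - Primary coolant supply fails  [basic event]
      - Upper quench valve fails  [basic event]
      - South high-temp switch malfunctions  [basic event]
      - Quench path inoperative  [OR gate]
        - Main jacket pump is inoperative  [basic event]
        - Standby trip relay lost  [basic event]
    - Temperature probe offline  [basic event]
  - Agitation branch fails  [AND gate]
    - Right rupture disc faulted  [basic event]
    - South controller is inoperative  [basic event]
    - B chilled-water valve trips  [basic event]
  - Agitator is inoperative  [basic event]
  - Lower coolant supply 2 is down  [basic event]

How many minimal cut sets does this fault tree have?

Quench path inoperative [OR]: union of children's cut sets → 2 cut set(s).
Cooling jacket lost [OR]: union of children's cut sets → 5 cut set(s).
Vent system fails [OR]: union of children's cut sets → 6 cut set(s).
Agitation branch fails [AND]: one cut set from each child combined → 1 × 1 × 1 = 1 cut set(s).
Chemical batch overheats [AND]: one cut set from each child combined → 6 × 1 × 1 × 1 = 6 cut set(s).
Minimal cut sets: {Agitator is inoperative, B chilled-water valve trips, Lower coolant supply 2 is down, Primary coolant supply fails, Right rupture disc faulted, South controller is inoperative}; {Agitator is inoperative, B chilled-water valve trips, Lower coolant supply 2 is down, Right rupture disc faulted, South controller is inoperative, Upper quench valve fails}; {Agitator is inoperative, B chilled-water valve trips, Lower coolant supply 2 is down, Right rupture disc faulted, South controller is inoperative, South high-temp switch malfunctions}; {Agitator is inoperative, B chilled-water valve trips, Lower coolant supply 2 is down, Main jacket pump is inoperative, Right rupture disc faulted, South controller is inoperative}; {Agitator is inoperative, B chilled-water valve trips, Lower coolant supply 2 is down, Right rupture disc faulted, South controller is inoperative, Standby trip relay lost}; {Agitator is inoperative, B chilled-water valve trips, Lower coolant supply 2 is down, Right rupture disc faulted, South controller is inoperative, Temperature probe offline}.

6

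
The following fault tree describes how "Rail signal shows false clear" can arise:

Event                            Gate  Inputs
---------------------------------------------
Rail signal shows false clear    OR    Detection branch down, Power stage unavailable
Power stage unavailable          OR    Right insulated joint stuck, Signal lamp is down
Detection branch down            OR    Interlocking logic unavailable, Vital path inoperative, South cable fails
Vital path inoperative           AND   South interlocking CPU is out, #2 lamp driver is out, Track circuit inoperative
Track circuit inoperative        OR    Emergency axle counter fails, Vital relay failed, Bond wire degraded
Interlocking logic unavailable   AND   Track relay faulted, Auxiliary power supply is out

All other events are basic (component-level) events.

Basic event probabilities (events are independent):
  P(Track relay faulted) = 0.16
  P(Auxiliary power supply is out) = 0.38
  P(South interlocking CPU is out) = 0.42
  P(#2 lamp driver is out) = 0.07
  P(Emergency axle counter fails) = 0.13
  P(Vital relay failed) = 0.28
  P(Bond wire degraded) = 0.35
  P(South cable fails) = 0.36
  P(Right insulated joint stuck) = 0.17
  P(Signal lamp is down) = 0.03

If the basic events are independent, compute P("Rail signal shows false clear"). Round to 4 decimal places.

P(Interlocking logic unavailable) [AND] = 0.16 × 0.38 = 0.060800
P(Track circuit inoperative) [OR] = 1 − (1−0.13) × (1−0.28) × (1−0.35) = 0.592840
P(Vital path inoperative) [AND] = 0.42 × 0.07 × 0.592840 = 0.017429
P(Detection branch down) [OR] = 1 − (1−0.060800) × (1−0.017429) × (1−0.36) = 0.409388
P(Power stage unavailable) [OR] = 1 − (1−0.17) × (1−0.03) = 0.194900
P(Rail signal shows false clear) [OR] = 1 − (1−0.409388) × (1−0.194900) = 0.524498
Rounded to 4 decimal places: P(Rail signal shows false clear) ≈ 0.5245.

0.5245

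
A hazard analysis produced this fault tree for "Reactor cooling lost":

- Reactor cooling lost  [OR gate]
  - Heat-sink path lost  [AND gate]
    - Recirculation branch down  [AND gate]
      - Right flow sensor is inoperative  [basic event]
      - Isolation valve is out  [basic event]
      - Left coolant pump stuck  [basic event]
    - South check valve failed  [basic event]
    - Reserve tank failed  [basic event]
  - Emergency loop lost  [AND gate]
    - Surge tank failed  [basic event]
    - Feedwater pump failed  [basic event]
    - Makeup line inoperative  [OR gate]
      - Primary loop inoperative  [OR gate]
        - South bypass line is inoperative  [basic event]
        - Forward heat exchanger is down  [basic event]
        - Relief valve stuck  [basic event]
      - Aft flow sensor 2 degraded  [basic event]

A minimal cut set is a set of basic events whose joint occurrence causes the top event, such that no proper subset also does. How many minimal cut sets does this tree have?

5

Recirculation branch down [AND]: one cut set from each child combined → 1 × 1 × 1 = 1 cut set(s).
Heat-sink path lost [AND]: one cut set from each child combined → 1 × 1 × 1 = 1 cut set(s).
Primary loop inoperative [OR]: union of children's cut sets → 3 cut set(s).
Makeup line inoperative [OR]: union of children's cut sets → 4 cut set(s).
Emergency loop lost [AND]: one cut set from each child combined → 1 × 1 × 4 = 4 cut set(s).
Reactor cooling lost [OR]: union of children's cut sets → 5 cut set(s).
Minimal cut sets: {Isolation valve is out, Left coolant pump stuck, Reserve tank failed, Right flow sensor is inoperative, South check valve failed}; {Feedwater pump failed, South bypass line is inoperative, Surge tank failed}; {Feedwater pump failed, Forward heat exchanger is down, Surge tank failed}; {Feedwater pump failed, Relief valve stuck, Surge tank failed}; {Aft flow sensor 2 degraded, Feedwater pump failed, Surge tank failed}.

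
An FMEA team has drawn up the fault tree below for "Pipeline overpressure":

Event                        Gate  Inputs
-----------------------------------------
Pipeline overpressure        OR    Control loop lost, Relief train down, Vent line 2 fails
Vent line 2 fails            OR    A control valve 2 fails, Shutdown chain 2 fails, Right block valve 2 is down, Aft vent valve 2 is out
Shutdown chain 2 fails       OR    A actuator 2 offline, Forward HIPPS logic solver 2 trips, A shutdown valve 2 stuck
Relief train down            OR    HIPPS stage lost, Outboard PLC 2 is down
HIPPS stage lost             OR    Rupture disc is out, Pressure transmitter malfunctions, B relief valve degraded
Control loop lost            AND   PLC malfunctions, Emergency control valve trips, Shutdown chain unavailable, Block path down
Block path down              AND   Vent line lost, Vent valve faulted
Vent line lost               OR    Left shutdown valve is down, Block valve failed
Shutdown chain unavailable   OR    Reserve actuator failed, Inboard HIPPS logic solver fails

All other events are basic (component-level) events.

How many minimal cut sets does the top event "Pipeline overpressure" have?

14

Shutdown chain unavailable [OR]: union of children's cut sets → 2 cut set(s).
Vent line lost [OR]: union of children's cut sets → 2 cut set(s).
Block path down [AND]: one cut set from each child combined → 2 × 1 = 2 cut set(s).
Control loop lost [AND]: one cut set from each child combined → 1 × 1 × 2 × 2 = 4 cut set(s).
HIPPS stage lost [OR]: union of children's cut sets → 3 cut set(s).
Relief train down [OR]: union of children's cut sets → 4 cut set(s).
Shutdown chain 2 fails [OR]: union of children's cut sets → 3 cut set(s).
Vent line 2 fails [OR]: union of children's cut sets → 6 cut set(s).
Pipeline overpressure [OR]: union of children's cut sets → 14 cut set(s).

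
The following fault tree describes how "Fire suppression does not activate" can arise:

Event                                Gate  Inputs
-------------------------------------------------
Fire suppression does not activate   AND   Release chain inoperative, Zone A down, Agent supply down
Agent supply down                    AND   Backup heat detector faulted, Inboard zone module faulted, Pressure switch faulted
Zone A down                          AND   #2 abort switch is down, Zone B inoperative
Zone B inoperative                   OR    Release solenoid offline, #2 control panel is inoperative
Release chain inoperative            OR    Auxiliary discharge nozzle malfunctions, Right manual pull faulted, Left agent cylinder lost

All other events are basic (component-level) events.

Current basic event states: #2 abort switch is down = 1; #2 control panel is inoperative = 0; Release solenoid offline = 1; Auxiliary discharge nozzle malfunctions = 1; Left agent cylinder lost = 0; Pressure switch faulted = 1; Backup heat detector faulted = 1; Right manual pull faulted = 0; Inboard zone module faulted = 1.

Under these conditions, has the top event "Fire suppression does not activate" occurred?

Yes

Release chain inoperative [OR]: Auxiliary discharge nozzle malfunctions=occurs, Right manual pull faulted=not, Left agent cylinder lost=not → at least one input occurs → occurs.
Zone B inoperative [OR]: Release solenoid offline=occurs, #2 control panel is inoperative=not → at least one input occurs → occurs.
Zone A down [AND]: #2 abort switch is down=occurs, Zone B inoperative=occurs → all inputs occur → occurs.
Agent supply down [AND]: Backup heat detector faulted=occurs, Inboard zone module faulted=occurs, Pressure switch faulted=occurs → all inputs occur → occurs.
Fire suppression does not activate [AND]: Release chain inoperative=occurs, Zone A down=occurs, Agent supply down=occurs → all inputs occur → occurs.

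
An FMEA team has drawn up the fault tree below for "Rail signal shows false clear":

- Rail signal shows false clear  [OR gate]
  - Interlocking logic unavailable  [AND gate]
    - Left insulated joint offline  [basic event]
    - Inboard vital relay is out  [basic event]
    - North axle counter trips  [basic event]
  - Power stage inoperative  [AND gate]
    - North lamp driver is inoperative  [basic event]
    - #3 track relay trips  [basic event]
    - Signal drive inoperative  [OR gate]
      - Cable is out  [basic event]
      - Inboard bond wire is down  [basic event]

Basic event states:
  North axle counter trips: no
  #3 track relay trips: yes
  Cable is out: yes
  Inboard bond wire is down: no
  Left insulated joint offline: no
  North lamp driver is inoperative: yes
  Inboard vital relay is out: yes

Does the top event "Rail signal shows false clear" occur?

Interlocking logic unavailable [AND]: Left insulated joint offline=not, Inboard vital relay is out=occurs, North axle counter trips=not → not all inputs occur → does not occur.
Signal drive inoperative [OR]: Cable is out=occurs, Inboard bond wire is down=not → at least one input occurs → occurs.
Power stage inoperative [AND]: North lamp driver is inoperative=occurs, #3 track relay trips=occurs, Signal drive inoperative=occurs → all inputs occur → occurs.
Rail signal shows false clear [OR]: Interlocking logic unavailable=not, Power stage inoperative=occurs → at least one input occurs → occurs.

Yes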